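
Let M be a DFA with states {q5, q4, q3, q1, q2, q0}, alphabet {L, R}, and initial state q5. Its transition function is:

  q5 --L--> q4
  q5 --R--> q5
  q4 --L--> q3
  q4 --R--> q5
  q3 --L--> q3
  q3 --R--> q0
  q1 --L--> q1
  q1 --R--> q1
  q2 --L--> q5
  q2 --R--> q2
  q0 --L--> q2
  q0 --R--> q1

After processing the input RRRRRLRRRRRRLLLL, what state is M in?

start at q5
read 'R': q5 → q5
read 'R': q5 → q5
read 'R': q5 → q5
read 'R': q5 → q5
read 'R': q5 → q5
read 'L': q5 → q4
read 'R': q4 → q5
read 'R': q5 → q5
read 'R': q5 → q5
read 'R': q5 → q5
read 'R': q5 → q5
read 'R': q5 → q5
read 'L': q5 → q4
read 'L': q4 → q3
read 'L': q3 → q3
read 'L': q3 → q3

q3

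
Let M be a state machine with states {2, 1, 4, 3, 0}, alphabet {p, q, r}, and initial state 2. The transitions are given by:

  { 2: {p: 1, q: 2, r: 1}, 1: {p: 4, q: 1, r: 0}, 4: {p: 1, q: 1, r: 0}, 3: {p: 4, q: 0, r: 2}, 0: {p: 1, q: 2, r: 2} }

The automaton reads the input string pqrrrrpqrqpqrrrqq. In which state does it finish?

Trace: 2 -p-> 1 -q-> 1 -r-> 0 -r-> 2 -r-> 1 -r-> 0 -p-> 1 -q-> 1 -r-> 0 -q-> 2 -p-> 1 -q-> 1 -r-> 0 -r-> 2 -r-> 1 -q-> 1 -q-> 1

1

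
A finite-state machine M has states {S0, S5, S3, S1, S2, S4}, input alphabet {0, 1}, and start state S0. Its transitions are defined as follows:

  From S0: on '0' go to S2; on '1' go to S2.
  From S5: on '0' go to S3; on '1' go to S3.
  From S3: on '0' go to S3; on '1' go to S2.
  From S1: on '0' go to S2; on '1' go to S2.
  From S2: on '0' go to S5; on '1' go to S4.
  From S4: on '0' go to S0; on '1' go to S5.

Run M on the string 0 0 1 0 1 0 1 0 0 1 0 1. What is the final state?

start at S0
read '0': S0 → S2
read '0': S2 → S5
read '1': S5 → S3
read '0': S3 → S3
read '1': S3 → S2
read '0': S2 → S5
read '1': S5 → S3
read '0': S3 → S3
read '0': S3 → S3
read '1': S3 → S2
read '0': S2 → S5
read '1': S5 → S3

S3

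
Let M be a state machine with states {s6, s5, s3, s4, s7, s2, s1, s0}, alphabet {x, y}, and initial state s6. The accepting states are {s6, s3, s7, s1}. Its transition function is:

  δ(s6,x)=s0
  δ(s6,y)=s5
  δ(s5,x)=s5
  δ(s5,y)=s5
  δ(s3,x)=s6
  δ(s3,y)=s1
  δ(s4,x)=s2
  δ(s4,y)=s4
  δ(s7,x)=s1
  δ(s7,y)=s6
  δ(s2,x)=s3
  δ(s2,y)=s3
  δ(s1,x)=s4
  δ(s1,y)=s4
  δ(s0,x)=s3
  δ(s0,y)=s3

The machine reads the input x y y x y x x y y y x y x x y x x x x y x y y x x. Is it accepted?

Trace: s6 -x-> s0 -y-> s3 -y-> s1 -x-> s4 -y-> s4 -x-> s2 -x-> s3 -y-> s1 -y-> s4 -y-> s4 -x-> s2 -y-> s3 -x-> s6 -x-> s0 -y-> s3 -x-> s6 -x-> s0 -x-> s3 -x-> s6 -y-> s5 -x-> s5 -y-> s5 -y-> s5 -x-> s5 -x-> s5
End state s5 is not accepting.

No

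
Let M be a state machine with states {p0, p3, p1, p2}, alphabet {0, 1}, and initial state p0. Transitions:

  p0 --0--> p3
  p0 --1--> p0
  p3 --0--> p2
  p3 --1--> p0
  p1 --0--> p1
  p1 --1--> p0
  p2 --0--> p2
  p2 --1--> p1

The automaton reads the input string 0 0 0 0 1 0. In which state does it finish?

p1

p0 → p3 → p2 → p2 → p2 → p1 → p1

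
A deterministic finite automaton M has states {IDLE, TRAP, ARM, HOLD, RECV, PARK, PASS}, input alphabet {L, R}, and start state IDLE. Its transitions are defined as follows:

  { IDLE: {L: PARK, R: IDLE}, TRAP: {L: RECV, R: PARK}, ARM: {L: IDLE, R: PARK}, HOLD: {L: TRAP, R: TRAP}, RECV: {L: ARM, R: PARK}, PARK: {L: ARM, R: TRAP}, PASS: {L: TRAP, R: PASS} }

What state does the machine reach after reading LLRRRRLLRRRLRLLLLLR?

IDLE

Trace: IDLE -L-> PARK -L-> ARM -R-> PARK -R-> TRAP -R-> PARK -R-> TRAP -L-> RECV -L-> ARM -R-> PARK -R-> TRAP -R-> PARK -L-> ARM -R-> PARK -L-> ARM -L-> IDLE -L-> PARK -L-> ARM -L-> IDLE -R-> IDLE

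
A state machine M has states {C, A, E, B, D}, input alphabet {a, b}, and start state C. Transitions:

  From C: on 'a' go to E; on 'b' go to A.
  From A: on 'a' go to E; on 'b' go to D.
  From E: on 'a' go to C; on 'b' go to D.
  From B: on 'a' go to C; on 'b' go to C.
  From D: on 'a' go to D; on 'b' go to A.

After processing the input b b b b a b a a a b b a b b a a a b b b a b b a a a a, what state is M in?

D

Trace: C -b-> A -b-> D -b-> A -b-> D -a-> D -b-> A -a-> E -a-> C -a-> E -b-> D -b-> A -a-> E -b-> D -b-> A -a-> E -a-> C -a-> E -b-> D -b-> A -b-> D -a-> D -b-> A -b-> D -a-> D -a-> D -a-> D -a-> D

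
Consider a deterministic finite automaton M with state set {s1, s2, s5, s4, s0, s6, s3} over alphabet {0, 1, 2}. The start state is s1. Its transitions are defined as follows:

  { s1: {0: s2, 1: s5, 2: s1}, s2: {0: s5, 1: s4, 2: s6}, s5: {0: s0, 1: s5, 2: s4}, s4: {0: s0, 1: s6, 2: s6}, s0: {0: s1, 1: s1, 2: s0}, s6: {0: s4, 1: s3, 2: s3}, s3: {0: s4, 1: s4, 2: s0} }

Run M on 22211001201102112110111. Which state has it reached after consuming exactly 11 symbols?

s1 → s1 → s1 → s1 → s5 → s5 → s0 → s1 → s5 → s4 → s0 → s1
After 11 symbols: s1.

s1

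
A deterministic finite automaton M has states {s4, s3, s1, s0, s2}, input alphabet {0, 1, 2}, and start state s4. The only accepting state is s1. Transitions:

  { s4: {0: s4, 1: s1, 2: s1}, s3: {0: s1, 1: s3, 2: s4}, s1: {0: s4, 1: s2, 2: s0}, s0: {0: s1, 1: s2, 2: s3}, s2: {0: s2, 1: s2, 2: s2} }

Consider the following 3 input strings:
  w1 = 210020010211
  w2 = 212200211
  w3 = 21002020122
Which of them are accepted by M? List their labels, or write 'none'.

w1:
  start at s4
  read '2': s4 → s1
  read '1': s1 → s2
  read '0': s2 → s2
  read '0': s2 → s2
  read '2': s2 → s2
  read '0': s2 → s2
  read '0': s2 → s2
  read '1': s2 → s2
  read '0': s2 → s2
  read '2': s2 → s2
  read '1': s2 → s2
  read '1': s2 → s2
  end s2, rejected
w2:
  start at s4
  read '2': s4 → s1
  read '1': s1 → s2
  read '2': s2 → s2
  read '2': s2 → s2
  read '0': s2 → s2
  read '0': s2 → s2
  read '2': s2 → s2
  read '1': s2 → s2
  read '1': s2 → s2
  end s2, rejected
w3:
  start at s4
  read '2': s4 → s1
  read '1': s1 → s2
  read '0': s2 → s2
  read '0': s2 → s2
  read '2': s2 → s2
  read '0': s2 → s2
  read '2': s2 → s2
  read '0': s2 → s2
  read '1': s2 → s2
  read '2': s2 → s2
  read '2': s2 → s2
  end s2, rejected

none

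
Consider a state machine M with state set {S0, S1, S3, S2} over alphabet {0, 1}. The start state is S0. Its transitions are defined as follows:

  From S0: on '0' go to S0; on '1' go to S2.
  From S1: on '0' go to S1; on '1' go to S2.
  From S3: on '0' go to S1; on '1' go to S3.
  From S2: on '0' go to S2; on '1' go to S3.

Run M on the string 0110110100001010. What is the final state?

Trace: S0 -0-> S0 -1-> S2 -1-> S3 -0-> S1 -1-> S2 -1-> S3 -0-> S1 -1-> S2 -0-> S2 -0-> S2 -0-> S2 -0-> S2 -1-> S3 -0-> S1 -1-> S2 -0-> S2

S2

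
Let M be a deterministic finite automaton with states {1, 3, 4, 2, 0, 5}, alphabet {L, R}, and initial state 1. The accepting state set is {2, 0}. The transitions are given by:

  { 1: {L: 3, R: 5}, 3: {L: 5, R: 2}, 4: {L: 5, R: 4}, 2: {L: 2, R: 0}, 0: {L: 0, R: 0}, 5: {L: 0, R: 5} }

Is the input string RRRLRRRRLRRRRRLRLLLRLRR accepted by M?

Yes

Trace: 1 -R-> 5 -R-> 5 -R-> 5 -L-> 0 -R-> 0 -R-> 0 -R-> 0 -R-> 0 -L-> 0 -R-> 0 -R-> 0 -R-> 0 -R-> 0 -R-> 0 -L-> 0 -R-> 0 -L-> 0 -L-> 0 -L-> 0 -R-> 0 -L-> 0 -R-> 0 -R-> 0
End state 0 is accepting.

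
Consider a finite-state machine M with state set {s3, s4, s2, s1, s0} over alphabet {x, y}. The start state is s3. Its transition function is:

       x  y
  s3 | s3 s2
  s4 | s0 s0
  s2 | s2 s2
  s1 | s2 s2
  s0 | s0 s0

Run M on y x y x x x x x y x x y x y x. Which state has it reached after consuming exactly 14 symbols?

s3 → s2 → s2 → s2 → s2 → s2 → s2 → s2 → s2 → s2 → s2 → s2 → s2 → s2 → s2
After 14 symbols: s2.

s2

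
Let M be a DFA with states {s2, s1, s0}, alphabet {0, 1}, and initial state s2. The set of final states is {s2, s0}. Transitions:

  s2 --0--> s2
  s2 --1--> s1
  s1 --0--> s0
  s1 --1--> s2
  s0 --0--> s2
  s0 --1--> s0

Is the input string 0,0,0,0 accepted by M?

s2 → s2 → s2 → s2 → s2
End state s2 is accepting.

Yes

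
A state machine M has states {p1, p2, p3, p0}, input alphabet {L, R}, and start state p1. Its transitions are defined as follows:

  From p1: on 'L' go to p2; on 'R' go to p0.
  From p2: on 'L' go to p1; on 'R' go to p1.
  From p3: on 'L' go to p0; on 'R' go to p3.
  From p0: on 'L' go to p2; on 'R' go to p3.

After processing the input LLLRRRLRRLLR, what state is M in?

start at p1
read 'L': p1 → p2
read 'L': p2 → p1
read 'L': p1 → p2
read 'R': p2 → p1
read 'R': p1 → p0
read 'R': p0 → p3
read 'L': p3 → p0
read 'R': p0 → p3
read 'R': p3 → p3
read 'L': p3 → p0
read 'L': p0 → p2
read 'R': p2 → p1

p1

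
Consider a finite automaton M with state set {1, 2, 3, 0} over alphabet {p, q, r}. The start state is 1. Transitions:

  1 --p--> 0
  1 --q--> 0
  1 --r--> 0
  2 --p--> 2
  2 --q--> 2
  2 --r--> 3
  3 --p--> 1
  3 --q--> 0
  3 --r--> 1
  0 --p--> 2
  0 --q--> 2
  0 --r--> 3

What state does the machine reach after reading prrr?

Trace: 1 -p-> 0 -r-> 3 -r-> 1 -r-> 0

0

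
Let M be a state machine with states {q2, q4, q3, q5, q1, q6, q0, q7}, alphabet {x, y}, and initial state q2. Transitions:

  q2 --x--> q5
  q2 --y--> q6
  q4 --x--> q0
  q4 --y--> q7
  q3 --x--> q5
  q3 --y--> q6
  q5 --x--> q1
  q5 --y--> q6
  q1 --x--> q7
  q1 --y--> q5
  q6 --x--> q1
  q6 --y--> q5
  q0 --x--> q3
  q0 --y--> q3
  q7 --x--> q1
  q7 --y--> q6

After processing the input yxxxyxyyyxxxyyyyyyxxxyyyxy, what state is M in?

q2 → q6 → q1 → q7 → q1 → q5 → q1 → q5 → q6 → q5 → q1 → q7 → q1 → q5 → q6 → q5 → q6 → q5 → q6 → q1 → q7 → q1 → q5 → q6 → q5 → q1 → q5

q5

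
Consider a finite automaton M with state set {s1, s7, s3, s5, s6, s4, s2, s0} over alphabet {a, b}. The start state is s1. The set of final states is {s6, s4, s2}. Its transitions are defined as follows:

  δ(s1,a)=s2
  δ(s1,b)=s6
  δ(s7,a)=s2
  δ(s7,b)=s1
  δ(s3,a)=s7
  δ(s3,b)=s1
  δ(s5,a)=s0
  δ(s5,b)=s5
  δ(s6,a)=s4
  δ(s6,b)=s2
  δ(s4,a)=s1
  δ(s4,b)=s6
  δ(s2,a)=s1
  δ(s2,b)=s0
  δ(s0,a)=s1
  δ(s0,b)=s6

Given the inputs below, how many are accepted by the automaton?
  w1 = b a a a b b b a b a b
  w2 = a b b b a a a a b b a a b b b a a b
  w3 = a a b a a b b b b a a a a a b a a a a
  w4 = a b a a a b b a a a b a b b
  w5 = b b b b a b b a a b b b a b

4

w1: s1 → s6 → s4 → s1 → s2 → s0 → s6 → s2 → s1 → s6 → s4 → s6  → end s6, accepted
w2: s1 → s2 → s0 → s6 → s2 → s1 → s2 → s1 → s2 → s0 → s6 → s4 → s1 → s6 → s2 → s0 → s1 → s2 → s0  → end s0, rejected
w3: s1 → s2 → s1 → s6 → s4 → s1 → s6 → s2 → s0 → s6 → s4 → s1 → s2 → s1 → s2 → s0 → s1 → s2 → s1 → s2  → end s2, accepted
w4: s1 → s2 → s0 → s1 → s2 → s1 → s6 → s2 → s1 → s2 → s1 → s6 → s4 → s6 → s2  → end s2, accepted
w5: s1 → s6 → s2 → s0 → s6 → s4 → s6 → s2 → s1 → s2 → s0 → s6 → s2 → s1 → s6  → end s6, accepted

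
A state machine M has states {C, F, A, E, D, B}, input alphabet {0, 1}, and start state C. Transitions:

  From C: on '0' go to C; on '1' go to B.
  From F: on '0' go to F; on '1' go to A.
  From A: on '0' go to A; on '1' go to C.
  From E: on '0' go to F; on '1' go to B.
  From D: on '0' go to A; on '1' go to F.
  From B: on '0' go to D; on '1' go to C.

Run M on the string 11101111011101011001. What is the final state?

C

Trace: C -1-> B -1-> C -1-> B -0-> D -1-> F -1-> A -1-> C -1-> B -0-> D -1-> F -1-> A -1-> C -0-> C -1-> B -0-> D -1-> F -1-> A -0-> A -0-> A -1-> C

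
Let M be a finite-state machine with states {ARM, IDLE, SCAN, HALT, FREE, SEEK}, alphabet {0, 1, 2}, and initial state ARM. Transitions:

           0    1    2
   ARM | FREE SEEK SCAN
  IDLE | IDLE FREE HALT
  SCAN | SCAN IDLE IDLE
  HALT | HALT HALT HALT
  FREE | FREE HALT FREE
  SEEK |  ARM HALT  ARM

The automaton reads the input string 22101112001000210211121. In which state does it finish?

HALT

Trace: ARM -2-> SCAN -2-> IDLE -1-> FREE -0-> FREE -1-> HALT -1-> HALT -1-> HALT -2-> HALT -0-> HALT -0-> HALT -1-> HALT -0-> HALT -0-> HALT -0-> HALT -2-> HALT -1-> HALT -0-> HALT -2-> HALT -1-> HALT -1-> HALT -1-> HALT -2-> HALT -1-> HALT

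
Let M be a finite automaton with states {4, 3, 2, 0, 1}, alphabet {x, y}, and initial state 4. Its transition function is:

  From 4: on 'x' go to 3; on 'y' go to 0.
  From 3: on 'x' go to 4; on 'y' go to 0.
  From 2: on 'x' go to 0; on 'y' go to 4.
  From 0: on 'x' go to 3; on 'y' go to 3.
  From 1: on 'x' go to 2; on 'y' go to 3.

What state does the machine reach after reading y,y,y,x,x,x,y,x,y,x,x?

4

4 → 0 → 3 → 0 → 3 → 4 → 3 → 0 → 3 → 0 → 3 → 4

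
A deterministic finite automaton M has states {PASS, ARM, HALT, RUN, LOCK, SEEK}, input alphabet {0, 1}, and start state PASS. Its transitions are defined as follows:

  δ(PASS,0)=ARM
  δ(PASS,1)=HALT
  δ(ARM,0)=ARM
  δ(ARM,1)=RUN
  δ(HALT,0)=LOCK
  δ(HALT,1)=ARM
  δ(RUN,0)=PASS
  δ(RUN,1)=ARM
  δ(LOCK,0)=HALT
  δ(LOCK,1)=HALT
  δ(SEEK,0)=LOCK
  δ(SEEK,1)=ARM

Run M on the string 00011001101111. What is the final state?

ARM

start at PASS
read '0': PASS → ARM
read '0': ARM → ARM
read '0': ARM → ARM
read '1': ARM → RUN
read '1': RUN → ARM
read '0': ARM → ARM
read '0': ARM → ARM
read '1': ARM → RUN
read '1': RUN → ARM
read '0': ARM → ARM
read '1': ARM → RUN
read '1': RUN → ARM
read '1': ARM → RUN
read '1': RUN → ARM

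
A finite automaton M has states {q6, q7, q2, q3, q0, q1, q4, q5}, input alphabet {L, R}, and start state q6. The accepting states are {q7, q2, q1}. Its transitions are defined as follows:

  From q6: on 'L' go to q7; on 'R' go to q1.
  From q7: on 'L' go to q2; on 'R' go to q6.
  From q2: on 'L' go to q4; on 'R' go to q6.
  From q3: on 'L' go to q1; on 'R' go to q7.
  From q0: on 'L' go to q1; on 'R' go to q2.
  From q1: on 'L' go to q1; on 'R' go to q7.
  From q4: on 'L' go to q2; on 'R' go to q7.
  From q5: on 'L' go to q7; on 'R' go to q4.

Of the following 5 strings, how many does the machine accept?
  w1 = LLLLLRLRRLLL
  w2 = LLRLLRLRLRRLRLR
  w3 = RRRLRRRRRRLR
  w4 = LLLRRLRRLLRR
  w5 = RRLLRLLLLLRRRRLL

w1: q6 → q7 → q2 → q4 → q2 → q4 → q7 → q2 → q6 → q1 → q1 → q1 → q1  → end q1, accepted
w2: q6 → q7 → q2 → q6 → q7 → q2 → q6 → q7 → q6 → q7 → q6 → q1 → q1 → q7 → q2 → q6  → end q6, rejected
w3: q6 → q1 → q7 → q6 → q7 → q6 → q1 → q7 → q6 → q1 → q7 → q2 → q6  → end q6, rejected
w4: q6 → q7 → q2 → q4 → q7 → q6 → q7 → q6 → q1 → q1 → q1 → q7 → q6  → end q6, rejected
w5: q6 → q1 → q7 → q2 → q4 → q7 → q2 → q4 → q2 → q4 → q2 → q6 → q1 → q7 → q6 → q7 → q2  → end q2, accepted

2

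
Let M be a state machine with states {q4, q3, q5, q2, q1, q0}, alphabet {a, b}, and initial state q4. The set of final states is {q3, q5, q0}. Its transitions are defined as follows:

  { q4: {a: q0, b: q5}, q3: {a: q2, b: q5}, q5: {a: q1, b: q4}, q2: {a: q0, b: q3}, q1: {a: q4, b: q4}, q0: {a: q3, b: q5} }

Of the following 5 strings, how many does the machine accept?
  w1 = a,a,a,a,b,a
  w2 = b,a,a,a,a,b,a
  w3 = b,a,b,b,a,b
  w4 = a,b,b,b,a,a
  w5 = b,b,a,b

1

w1: q4 → q0 → q3 → q2 → q0 → q5 → q1  → end q1, rejected
w2: q4 → q5 → q1 → q4 → q0 → q3 → q5 → q1  → end q1, rejected
w3: q4 → q5 → q1 → q4 → q5 → q1 → q4  → end q4, rejected
w4: q4 → q0 → q5 → q4 → q5 → q1 → q4  → end q4, rejected
w5: q4 → q5 → q4 → q0 → q5  → end q5, accepted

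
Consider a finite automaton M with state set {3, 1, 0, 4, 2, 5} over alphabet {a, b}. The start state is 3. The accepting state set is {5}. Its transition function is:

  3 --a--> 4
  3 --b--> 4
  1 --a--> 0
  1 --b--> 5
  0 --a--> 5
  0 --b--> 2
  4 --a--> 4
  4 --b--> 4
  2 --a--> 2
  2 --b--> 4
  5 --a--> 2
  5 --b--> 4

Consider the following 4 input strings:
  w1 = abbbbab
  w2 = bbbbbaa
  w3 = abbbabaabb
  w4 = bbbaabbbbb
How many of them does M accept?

w1: Trace: 3 -a-> 4 -b-> 4 -b-> 4 -b-> 4 -b-> 4 -a-> 4 -b-> 4  → end 4, rejected
w2: Trace: 3 -b-> 4 -b-> 4 -b-> 4 -b-> 4 -b-> 4 -a-> 4 -a-> 4  → end 4, rejected
w3: Trace: 3 -a-> 4 -b-> 4 -b-> 4 -b-> 4 -a-> 4 -b-> 4 -a-> 4 -a-> 4 -b-> 4 -b-> 4  → end 4, rejected
w4: Trace: 3 -b-> 4 -b-> 4 -b-> 4 -a-> 4 -a-> 4 -b-> 4 -b-> 4 -b-> 4 -b-> 4 -b-> 4  → end 4, rejected

0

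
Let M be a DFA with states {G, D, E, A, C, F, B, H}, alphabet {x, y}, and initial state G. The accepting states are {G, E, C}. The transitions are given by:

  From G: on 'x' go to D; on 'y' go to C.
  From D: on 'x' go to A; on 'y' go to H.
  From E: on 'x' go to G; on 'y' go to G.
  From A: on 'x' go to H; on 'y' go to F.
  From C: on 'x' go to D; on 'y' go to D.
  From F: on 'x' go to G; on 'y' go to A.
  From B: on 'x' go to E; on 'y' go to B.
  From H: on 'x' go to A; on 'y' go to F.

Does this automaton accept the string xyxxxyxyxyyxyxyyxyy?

start at G
read 'x': G → D
read 'y': D → H
read 'x': H → A
read 'x': A → H
read 'x': H → A
read 'y': A → F
read 'x': F → G
read 'y': G → C
read 'x': C → D
read 'y': D → H
read 'y': H → F
read 'x': F → G
read 'y': G → C
read 'x': C → D
read 'y': D → H
read 'y': H → F
read 'x': F → G
read 'y': G → C
read 'y': C → D
End state D is not accepting.

No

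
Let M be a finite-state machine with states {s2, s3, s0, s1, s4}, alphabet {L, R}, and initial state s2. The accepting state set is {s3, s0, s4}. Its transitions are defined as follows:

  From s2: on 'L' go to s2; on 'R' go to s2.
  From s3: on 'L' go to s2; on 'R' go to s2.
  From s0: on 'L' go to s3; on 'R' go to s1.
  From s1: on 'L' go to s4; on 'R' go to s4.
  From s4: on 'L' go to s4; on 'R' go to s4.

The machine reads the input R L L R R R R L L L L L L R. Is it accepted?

Trace: s2 -R-> s2 -L-> s2 -L-> s2 -R-> s2 -R-> s2 -R-> s2 -R-> s2 -L-> s2 -L-> s2 -L-> s2 -L-> s2 -L-> s2 -L-> s2 -R-> s2
End state s2 is not accepting.

No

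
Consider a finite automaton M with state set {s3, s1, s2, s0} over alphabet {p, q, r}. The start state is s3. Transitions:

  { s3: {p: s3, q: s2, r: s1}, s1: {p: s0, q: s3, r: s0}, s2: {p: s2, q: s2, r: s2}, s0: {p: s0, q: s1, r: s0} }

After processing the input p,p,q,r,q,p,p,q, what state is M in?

start at s3
read 'p': s3 → s3
read 'p': s3 → s3
read 'q': s3 → s2
read 'r': s2 → s2
read 'q': s2 → s2
read 'p': s2 → s2
read 'p': s2 → s2
read 'q': s2 → s2

s2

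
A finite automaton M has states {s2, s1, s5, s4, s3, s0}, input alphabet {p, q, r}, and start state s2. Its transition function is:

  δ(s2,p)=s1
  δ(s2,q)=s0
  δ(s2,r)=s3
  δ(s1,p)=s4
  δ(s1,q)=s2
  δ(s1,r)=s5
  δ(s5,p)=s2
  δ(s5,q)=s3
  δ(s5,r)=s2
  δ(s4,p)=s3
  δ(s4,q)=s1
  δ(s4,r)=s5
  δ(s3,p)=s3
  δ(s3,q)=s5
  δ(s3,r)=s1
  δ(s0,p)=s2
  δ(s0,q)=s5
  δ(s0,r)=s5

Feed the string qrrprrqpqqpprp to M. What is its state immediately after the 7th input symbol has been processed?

s0

s2 → s0 → s5 → s2 → s1 → s5 → s2 → s0
After 7 symbols: s0.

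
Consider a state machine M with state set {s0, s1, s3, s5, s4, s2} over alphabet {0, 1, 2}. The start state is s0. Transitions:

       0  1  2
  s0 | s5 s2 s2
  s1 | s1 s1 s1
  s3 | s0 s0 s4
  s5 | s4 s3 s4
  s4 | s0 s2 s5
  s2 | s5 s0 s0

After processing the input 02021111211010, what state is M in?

s0

Trace: s0 -0-> s5 -2-> s4 -0-> s0 -2-> s2 -1-> s0 -1-> s2 -1-> s0 -1-> s2 -2-> s0 -1-> s2 -1-> s0 -0-> s5 -1-> s3 -0-> s0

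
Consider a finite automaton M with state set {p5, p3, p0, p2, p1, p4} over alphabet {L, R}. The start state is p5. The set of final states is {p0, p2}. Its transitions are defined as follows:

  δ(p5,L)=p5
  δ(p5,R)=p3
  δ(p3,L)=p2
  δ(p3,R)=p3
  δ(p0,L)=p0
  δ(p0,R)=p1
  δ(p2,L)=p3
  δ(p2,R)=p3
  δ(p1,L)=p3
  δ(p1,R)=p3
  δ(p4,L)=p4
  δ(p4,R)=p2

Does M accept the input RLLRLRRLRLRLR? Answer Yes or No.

p5 → p3 → p2 → p3 → p3 → p2 → p3 → p3 → p2 → p3 → p2 → p3 → p2 → p3
End state p3 is not accepting.

No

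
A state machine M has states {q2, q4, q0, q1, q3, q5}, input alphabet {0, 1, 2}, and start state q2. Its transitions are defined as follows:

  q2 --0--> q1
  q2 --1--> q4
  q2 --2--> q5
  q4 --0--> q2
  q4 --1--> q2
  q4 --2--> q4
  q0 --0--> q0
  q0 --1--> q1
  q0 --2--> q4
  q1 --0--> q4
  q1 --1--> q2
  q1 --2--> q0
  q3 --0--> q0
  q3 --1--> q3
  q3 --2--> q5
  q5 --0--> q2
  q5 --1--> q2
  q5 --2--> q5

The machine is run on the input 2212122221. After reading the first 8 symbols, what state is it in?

start at q2
read '2': q2 → q5
read '2': q5 → q5
read '1': q5 → q2
read '2': q2 → q5
read '1': q5 → q2
read '2': q2 → q5
read '2': q5 → q5
read '2': q5 → q5
After 8 symbols: q5.

q5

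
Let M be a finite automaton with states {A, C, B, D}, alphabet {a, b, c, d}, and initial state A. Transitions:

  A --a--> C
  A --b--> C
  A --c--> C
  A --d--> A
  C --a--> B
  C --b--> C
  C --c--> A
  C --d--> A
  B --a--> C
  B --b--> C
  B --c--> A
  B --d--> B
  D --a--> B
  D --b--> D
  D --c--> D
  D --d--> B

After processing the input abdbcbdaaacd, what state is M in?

A

A → C → C → A → C → A → C → A → C → B → C → A → A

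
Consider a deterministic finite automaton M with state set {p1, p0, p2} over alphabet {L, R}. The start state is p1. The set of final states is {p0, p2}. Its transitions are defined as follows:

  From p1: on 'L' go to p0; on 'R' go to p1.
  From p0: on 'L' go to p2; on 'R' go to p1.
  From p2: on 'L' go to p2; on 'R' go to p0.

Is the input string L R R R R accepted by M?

No

start at p1
read 'L': p1 → p0
read 'R': p0 → p1
read 'R': p1 → p1
read 'R': p1 → p1
read 'R': p1 → p1
End state p1 is not accepting.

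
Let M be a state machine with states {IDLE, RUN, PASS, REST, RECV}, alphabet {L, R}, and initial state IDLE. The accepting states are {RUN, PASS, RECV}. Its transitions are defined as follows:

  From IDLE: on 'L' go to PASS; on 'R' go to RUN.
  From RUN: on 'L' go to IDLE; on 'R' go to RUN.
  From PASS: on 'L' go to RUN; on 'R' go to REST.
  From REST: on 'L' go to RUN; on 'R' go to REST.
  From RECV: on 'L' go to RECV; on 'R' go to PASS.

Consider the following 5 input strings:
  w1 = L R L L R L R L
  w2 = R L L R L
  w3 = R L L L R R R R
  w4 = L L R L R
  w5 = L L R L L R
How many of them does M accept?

w1: Trace: IDLE -L-> PASS -R-> REST -L-> RUN -L-> IDLE -R-> RUN -L-> IDLE -R-> RUN -L-> IDLE  → end IDLE, rejected
w2: Trace: IDLE -R-> RUN -L-> IDLE -L-> PASS -R-> REST -L-> RUN  → end RUN, accepted
w3: Trace: IDLE -R-> RUN -L-> IDLE -L-> PASS -L-> RUN -R-> RUN -R-> RUN -R-> RUN -R-> RUN  → end RUN, accepted
w4: Trace: IDLE -L-> PASS -L-> RUN -R-> RUN -L-> IDLE -R-> RUN  → end RUN, accepted
w5: Trace: IDLE -L-> PASS -L-> RUN -R-> RUN -L-> IDLE -L-> PASS -R-> REST  → end REST, rejected

3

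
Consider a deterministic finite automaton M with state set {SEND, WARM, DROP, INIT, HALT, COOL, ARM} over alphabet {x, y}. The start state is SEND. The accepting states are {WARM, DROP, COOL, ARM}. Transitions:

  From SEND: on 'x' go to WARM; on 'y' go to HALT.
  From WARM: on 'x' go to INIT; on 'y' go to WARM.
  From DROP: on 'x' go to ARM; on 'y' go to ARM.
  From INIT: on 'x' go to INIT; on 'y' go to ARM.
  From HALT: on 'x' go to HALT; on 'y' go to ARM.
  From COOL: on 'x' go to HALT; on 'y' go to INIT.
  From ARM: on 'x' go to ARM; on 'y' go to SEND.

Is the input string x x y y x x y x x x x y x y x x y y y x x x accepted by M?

start at SEND
read 'x': SEND → WARM
read 'x': WARM → INIT
read 'y': INIT → ARM
read 'y': ARM → SEND
read 'x': SEND → WARM
read 'x': WARM → INIT
read 'y': INIT → ARM
read 'x': ARM → ARM
read 'x': ARM → ARM
read 'x': ARM → ARM
read 'x': ARM → ARM
read 'y': ARM → SEND
read 'x': SEND → WARM
read 'y': WARM → WARM
read 'x': WARM → INIT
read 'x': INIT → INIT
read 'y': INIT → ARM
read 'y': ARM → SEND
read 'y': SEND → HALT
read 'x': HALT → HALT
read 'x': HALT → HALT
read 'x': HALT → HALT
End state HALT is not accepting.

No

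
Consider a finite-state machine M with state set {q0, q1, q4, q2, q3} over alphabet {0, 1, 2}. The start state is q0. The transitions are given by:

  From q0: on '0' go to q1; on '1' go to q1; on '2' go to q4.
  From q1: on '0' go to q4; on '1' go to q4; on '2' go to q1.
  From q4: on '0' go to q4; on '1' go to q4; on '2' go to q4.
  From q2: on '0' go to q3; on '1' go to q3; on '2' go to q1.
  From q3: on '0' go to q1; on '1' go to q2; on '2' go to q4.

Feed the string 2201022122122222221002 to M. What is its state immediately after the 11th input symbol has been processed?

q4

q0 → q4 → q4 → q4 → q4 → q4 → q4 → q4 → q4 → q4 → q4 → q4
After 11 symbols: q4.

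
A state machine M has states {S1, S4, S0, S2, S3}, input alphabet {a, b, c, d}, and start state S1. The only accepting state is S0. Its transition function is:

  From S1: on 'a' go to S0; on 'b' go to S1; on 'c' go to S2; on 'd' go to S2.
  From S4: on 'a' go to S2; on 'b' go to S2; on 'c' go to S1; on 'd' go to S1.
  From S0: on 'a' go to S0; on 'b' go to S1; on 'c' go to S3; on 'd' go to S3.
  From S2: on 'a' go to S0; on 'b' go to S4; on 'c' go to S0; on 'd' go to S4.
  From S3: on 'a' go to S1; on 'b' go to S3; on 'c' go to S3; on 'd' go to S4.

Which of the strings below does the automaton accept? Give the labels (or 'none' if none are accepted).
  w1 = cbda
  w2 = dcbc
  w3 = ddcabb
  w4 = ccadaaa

w1:
  start at S1
  read 'c': S1 → S2
  read 'b': S2 → S4
  read 'd': S4 → S1
  read 'a': S1 → S0
  end S0, accepted
w2:
  start at S1
  read 'd': S1 → S2
  read 'c': S2 → S0
  read 'b': S0 → S1
  read 'c': S1 → S2
  end S2, rejected
w3:
  start at S1
  read 'd': S1 → S2
  read 'd': S2 → S4
  read 'c': S4 → S1
  read 'a': S1 → S0
  read 'b': S0 → S1
  read 'b': S1 → S1
  end S1, rejected
w4:
  start at S1
  read 'c': S1 → S2
  read 'c': S2 → S0
  read 'a': S0 → S0
  read 'd': S0 → S3
  read 'a': S3 → S1
  read 'a': S1 → S0
  read 'a': S0 → S0
  end S0, accepted

w1, w4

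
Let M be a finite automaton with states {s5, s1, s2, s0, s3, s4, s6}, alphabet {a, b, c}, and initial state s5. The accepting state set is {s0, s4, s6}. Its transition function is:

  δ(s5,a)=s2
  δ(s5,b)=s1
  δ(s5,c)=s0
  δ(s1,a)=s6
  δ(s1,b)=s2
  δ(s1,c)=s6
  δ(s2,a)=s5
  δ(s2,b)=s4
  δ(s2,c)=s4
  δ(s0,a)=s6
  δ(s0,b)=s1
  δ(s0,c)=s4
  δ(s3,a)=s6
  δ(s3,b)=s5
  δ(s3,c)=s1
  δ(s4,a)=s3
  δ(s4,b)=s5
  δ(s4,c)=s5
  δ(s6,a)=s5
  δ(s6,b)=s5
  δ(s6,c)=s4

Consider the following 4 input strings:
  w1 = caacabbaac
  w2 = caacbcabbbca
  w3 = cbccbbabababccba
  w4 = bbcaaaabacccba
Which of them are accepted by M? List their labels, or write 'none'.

w1:
  start at s5
  read 'c': s5 → s0
  read 'a': s0 → s6
  read 'a': s6 → s5
  read 'c': s5 → s0
  read 'a': s0 → s6
  read 'b': s6 → s5
  read 'b': s5 → s1
  read 'a': s1 → s6
  read 'a': s6 → s5
  read 'c': s5 → s0
  end s0, accepted
w2:
  start at s5
  read 'c': s5 → s0
  read 'a': s0 → s6
  read 'a': s6 → s5
  read 'c': s5 → s0
  read 'b': s0 → s1
  read 'c': s1 → s6
  read 'a': s6 → s5
  read 'b': s5 → s1
  read 'b': s1 → s2
  read 'b': s2 → s4
  read 'c': s4 → s5
  read 'a': s5 → s2
  end s2, rejected
w3:
  start at s5
  read 'c': s5 → s0
  read 'b': s0 → s1
  read 'c': s1 → s6
  read 'c': s6 → s4
  read 'b': s4 → s5
  read 'b': s5 → s1
  read 'a': s1 → s6
  read 'b': s6 → s5
  read 'a': s5 → s2
  read 'b': s2 → s4
  read 'a': s4 → s3
  read 'b': s3 → s5
  read 'c': s5 → s0
  read 'c': s0 → s4
  read 'b': s4 → s5
  read 'a': s5 → s2
  end s2, rejected
w4:
  start at s5
  read 'b': s5 → s1
  read 'b': s1 → s2
  read 'c': s2 → s4
  read 'a': s4 → s3
  read 'a': s3 → s6
  read 'a': s6 → s5
  read 'a': s5 → s2
  read 'b': s2 → s4
  read 'a': s4 → s3
  read 'c': s3 → s1
  read 'c': s1 → s6
  read 'c': s6 → s4
  read 'b': s4 → s5
  read 'a': s5 → s2
  end s2, rejected

w1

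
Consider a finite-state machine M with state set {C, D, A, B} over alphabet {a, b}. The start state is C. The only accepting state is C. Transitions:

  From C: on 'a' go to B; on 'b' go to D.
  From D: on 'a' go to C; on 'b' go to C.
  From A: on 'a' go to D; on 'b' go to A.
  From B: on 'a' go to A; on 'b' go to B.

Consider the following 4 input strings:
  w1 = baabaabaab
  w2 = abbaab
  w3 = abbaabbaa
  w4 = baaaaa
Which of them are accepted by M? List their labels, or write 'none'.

w1: Trace: C -b-> D -a-> C -a-> B -b-> B -a-> A -a-> D -b-> C -a-> B -a-> A -b-> A  → end A, rejected
w2: Trace: C -a-> B -b-> B -b-> B -a-> A -a-> D -b-> C  → end C, accepted
w3: Trace: C -a-> B -b-> B -b-> B -a-> A -a-> D -b-> C -b-> D -a-> C -a-> B  → end B, rejected
w4: Trace: C -b-> D -a-> C -a-> B -a-> A -a-> D -a-> C  → end C, accepted

w2, w4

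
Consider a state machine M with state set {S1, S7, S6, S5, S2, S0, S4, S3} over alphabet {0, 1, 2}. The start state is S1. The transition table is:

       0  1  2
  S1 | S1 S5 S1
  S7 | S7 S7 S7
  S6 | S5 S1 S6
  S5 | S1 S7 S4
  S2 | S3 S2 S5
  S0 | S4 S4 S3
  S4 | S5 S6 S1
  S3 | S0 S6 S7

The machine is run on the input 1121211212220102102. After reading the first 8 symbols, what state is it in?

S7

Trace: S1 -1-> S5 -1-> S7 -2-> S7 -1-> S7 -2-> S7 -1-> S7 -1-> S7 -2-> S7
After 8 symbols: S7.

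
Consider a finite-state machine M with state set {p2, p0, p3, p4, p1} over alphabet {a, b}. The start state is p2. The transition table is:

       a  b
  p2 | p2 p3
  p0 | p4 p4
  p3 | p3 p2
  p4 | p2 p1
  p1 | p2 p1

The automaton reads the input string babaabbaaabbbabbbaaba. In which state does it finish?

p2 → p3 → p3 → p2 → p2 → p2 → p3 → p2 → p2 → p2 → p2 → p3 → p2 → p3 → p3 → p2 → p3 → p2 → p2 → p2 → p3 → p3

p3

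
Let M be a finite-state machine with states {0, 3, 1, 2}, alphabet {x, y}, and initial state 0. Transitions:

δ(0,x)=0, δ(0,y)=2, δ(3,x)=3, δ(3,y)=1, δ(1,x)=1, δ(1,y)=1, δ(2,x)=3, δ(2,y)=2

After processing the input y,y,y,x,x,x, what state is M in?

3

0 → 2 → 2 → 2 → 3 → 3 → 3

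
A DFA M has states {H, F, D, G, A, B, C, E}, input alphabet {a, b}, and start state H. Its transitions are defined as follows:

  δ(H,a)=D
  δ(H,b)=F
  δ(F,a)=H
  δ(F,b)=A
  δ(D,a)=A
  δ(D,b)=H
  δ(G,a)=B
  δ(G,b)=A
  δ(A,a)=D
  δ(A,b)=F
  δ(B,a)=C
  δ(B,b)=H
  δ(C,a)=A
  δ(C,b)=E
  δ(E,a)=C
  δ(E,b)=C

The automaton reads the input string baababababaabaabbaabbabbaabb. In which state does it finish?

A

H → F → H → D → H → D → H → D → H → D → H → D → A → F → H → D → H → F → H → D → H → F → H → F → A → D → A → F → A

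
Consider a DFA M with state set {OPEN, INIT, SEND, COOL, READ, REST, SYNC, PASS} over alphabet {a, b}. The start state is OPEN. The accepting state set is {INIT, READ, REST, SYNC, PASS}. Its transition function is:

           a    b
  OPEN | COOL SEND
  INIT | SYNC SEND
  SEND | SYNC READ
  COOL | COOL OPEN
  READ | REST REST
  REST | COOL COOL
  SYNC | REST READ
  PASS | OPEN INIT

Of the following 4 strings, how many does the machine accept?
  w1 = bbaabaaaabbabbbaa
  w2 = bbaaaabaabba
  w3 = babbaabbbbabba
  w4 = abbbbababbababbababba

w1: OPEN → SEND → READ → REST → COOL → OPEN → COOL → COOL → COOL → COOL → OPEN → SEND → SYNC → READ → REST → COOL → COOL → COOL  → end COOL, rejected
w2: OPEN → SEND → READ → REST → COOL → COOL → COOL → OPEN → COOL → COOL → OPEN → SEND → SYNC  → end SYNC, accepted
w3: OPEN → SEND → SYNC → READ → REST → COOL → COOL → OPEN → SEND → READ → REST → COOL → OPEN → SEND → SYNC  → end SYNC, accepted
w4: OPEN → COOL → OPEN → SEND → READ → REST → COOL → OPEN → COOL → OPEN → SEND → SYNC → READ → REST → COOL → OPEN → COOL → OPEN → COOL → OPEN → SEND → SYNC  → end SYNC, accepted

3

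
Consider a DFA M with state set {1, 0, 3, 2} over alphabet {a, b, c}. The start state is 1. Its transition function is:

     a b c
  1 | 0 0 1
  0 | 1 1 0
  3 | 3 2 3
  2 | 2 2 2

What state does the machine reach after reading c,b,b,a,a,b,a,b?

Trace: 1 -c-> 1 -b-> 0 -b-> 1 -a-> 0 -a-> 1 -b-> 0 -a-> 1 -b-> 0

0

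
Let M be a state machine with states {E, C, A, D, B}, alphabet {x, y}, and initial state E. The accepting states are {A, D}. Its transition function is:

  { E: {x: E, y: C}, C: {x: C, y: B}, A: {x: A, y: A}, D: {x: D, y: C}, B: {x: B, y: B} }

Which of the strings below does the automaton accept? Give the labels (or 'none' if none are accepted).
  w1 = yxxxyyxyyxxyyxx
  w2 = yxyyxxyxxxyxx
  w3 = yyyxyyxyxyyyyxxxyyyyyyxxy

w1:
  start at E
  read 'y': E → C
  read 'x': C → C
  read 'x': C → C
  read 'x': C → C
  read 'y': C → B
  read 'y': B → B
  read 'x': B → B
  read 'y': B → B
  read 'y': B → B
  read 'x': B → B
  read 'x': B → B
  read 'y': B → B
  read 'y': B → B
  read 'x': B → B
  read 'x': B → B
  end B, rejected
w2:
  start at E
  read 'y': E → C
  read 'x': C → C
  read 'y': C → B
  read 'y': B → B
  read 'x': B → B
  read 'x': B → B
  read 'y': B → B
  read 'x': B → B
  read 'x': B → B
  read 'x': B → B
  read 'y': B → B
  read 'x': B → B
  read 'x': B → B
  end B, rejected
w3:
  start at E
  read 'y': E → C
  read 'y': C → B
  read 'y': B → B
  read 'x': B → B
  read 'y': B → B
  read 'y': B → B
  read 'x': B → B
  read 'y': B → B
  read 'x': B → B
  read 'y': B → B
  read 'y': B → B
  read 'y': B → B
  read 'y': B → B
  read 'x': B → B
  read 'x': B → B
  read 'x': B → B
  read 'y': B → B
  read 'y': B → B
  read 'y': B → B
  read 'y': B → B
  read 'y': B → B
  read 'y': B → B
  read 'x': B → B
  read 'x': B → B
  read 'y': B → B
  end B, rejected

none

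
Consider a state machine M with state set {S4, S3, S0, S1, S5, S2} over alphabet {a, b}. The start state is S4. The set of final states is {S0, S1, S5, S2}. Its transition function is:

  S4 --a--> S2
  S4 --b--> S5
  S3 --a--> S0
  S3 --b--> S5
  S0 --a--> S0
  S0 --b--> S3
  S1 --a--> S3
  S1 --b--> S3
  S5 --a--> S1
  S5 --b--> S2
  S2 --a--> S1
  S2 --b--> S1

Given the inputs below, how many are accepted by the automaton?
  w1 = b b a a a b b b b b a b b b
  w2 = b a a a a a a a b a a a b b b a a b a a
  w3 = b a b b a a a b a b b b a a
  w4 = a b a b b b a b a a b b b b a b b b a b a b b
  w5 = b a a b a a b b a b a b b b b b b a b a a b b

w1: Trace: S4 -b-> S5 -b-> S2 -a-> S1 -a-> S3 -a-> S0 -b-> S3 -b-> S5 -b-> S2 -b-> S1 -b-> S3 -a-> S0 -b-> S3 -b-> S5 -b-> S2  → end S2, accepted
w2: Trace: S4 -b-> S5 -a-> S1 -a-> S3 -a-> S0 -a-> S0 -a-> S0 -a-> S0 -a-> S0 -b-> S3 -a-> S0 -a-> S0 -a-> S0 -b-> S3 -b-> S5 -b-> S2 -a-> S1 -a-> S3 -b-> S5 -a-> S1 -a-> S3  → end S3, rejected
w3: Trace: S4 -b-> S5 -a-> S1 -b-> S3 -b-> S5 -a-> S1 -a-> S3 -a-> S0 -b-> S3 -a-> S0 -b-> S3 -b-> S5 -b-> S2 -a-> S1 -a-> S3  → end S3, rejected
w4: Trace: S4 -a-> S2 -b-> S1 -a-> S3 -b-> S5 -b-> S2 -b-> S1 -a-> S3 -b-> S5 -a-> S1 -a-> S3 -b-> S5 -b-> S2 -b-> S1 -b-> S3 -a-> S0 -b-> S3 -b-> S5 -b-> S2 -a-> S1 -b-> S3 -a-> S0 -b-> S3 -b-> S5  → end S5, accepted
w5: Trace: S4 -b-> S5 -a-> S1 -a-> S3 -b-> S5 -a-> S1 -a-> S3 -b-> S5 -b-> S2 -a-> S1 -b-> S3 -a-> S0 -b-> S3 -b-> S5 -b-> S2 -b-> S1 -b-> S3 -b-> S5 -a-> S1 -b-> S3 -a-> S0 -a-> S0 -b-> S3 -b-> S5  → end S5, accepted

3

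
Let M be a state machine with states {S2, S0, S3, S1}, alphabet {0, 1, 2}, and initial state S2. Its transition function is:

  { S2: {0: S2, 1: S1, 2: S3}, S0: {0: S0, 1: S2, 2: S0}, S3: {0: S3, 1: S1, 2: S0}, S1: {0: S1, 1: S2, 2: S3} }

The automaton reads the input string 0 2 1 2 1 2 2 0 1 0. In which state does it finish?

S2

Trace: S2 -0-> S2 -2-> S3 -1-> S1 -2-> S3 -1-> S1 -2-> S3 -2-> S0 -0-> S0 -1-> S2 -0-> S2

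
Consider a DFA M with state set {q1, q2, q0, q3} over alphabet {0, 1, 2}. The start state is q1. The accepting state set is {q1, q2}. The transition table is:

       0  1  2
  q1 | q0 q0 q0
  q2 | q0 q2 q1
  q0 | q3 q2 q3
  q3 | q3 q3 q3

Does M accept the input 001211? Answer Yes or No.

No

start at q1
read '0': q1 → q0
read '0': q0 → q3
read '1': q3 → q3
read '2': q3 → q3
read '1': q3 → q3
read '1': q3 → q3
End state q3 is not accepting.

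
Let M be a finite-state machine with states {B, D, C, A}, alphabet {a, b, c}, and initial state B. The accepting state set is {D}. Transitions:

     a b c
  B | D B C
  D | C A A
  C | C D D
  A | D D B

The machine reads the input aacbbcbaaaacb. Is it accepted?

Trace: B -a-> D -a-> C -c-> D -b-> A -b-> D -c-> A -b-> D -a-> C -a-> C -a-> C -a-> C -c-> D -b-> A
End state A is not accepting.

No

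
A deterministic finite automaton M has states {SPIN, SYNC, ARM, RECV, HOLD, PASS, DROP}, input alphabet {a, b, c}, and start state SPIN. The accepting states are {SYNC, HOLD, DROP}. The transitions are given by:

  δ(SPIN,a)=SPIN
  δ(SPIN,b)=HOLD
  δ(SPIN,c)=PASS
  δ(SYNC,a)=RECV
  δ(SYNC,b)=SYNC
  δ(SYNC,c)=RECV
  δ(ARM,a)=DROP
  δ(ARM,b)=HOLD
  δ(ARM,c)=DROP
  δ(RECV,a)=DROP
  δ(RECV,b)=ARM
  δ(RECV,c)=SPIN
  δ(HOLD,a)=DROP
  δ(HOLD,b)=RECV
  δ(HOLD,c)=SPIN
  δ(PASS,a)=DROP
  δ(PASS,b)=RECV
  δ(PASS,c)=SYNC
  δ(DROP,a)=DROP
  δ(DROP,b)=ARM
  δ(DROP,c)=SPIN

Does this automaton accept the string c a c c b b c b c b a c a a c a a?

start at SPIN
read 'c': SPIN → PASS
read 'a': PASS → DROP
read 'c': DROP → SPIN
read 'c': SPIN → PASS
read 'b': PASS → RECV
read 'b': RECV → ARM
read 'c': ARM → DROP
read 'b': DROP → ARM
read 'c': ARM → DROP
read 'b': DROP → ARM
read 'a': ARM → DROP
read 'c': DROP → SPIN
read 'a': SPIN → SPIN
read 'a': SPIN → SPIN
read 'c': SPIN → PASS
read 'a': PASS → DROP
read 'a': DROP → DROP
End state DROP is accepting.

Yes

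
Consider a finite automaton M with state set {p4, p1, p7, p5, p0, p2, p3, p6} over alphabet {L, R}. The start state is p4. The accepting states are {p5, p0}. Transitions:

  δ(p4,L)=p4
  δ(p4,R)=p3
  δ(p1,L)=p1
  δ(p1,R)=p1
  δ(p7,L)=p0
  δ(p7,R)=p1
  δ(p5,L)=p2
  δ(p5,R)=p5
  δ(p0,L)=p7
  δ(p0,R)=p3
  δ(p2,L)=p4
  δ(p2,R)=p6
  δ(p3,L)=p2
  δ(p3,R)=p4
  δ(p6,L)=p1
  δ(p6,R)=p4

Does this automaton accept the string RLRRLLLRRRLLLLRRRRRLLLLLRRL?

start at p4
read 'R': p4 → p3
read 'L': p3 → p2
read 'R': p2 → p6
read 'R': p6 → p4
read 'L': p4 → p4
read 'L': p4 → p4
read 'L': p4 → p4
read 'R': p4 → p3
read 'R': p3 → p4
read 'R': p4 → p3
read 'L': p3 → p2
read 'L': p2 → p4
read 'L': p4 → p4
read 'L': p4 → p4
read 'R': p4 → p3
read 'R': p3 → p4
read 'R': p4 → p3
read 'R': p3 → p4
read 'R': p4 → p3
read 'L': p3 → p2
read 'L': p2 → p4
read 'L': p4 → p4
read 'L': p4 → p4
read 'L': p4 → p4
read 'R': p4 → p3
read 'R': p3 → p4
read 'L': p4 → p4
End state p4 is not accepting.

No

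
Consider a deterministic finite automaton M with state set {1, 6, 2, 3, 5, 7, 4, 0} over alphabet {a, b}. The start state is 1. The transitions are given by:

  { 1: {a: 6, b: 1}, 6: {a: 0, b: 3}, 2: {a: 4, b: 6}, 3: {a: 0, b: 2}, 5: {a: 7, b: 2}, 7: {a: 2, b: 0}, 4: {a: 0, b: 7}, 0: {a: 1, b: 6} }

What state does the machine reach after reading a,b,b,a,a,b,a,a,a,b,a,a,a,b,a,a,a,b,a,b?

6

1 → 6 → 3 → 2 → 4 → 0 → 6 → 0 → 1 → 6 → 3 → 0 → 1 → 6 → 3 → 0 → 1 → 6 → 3 → 0 → 6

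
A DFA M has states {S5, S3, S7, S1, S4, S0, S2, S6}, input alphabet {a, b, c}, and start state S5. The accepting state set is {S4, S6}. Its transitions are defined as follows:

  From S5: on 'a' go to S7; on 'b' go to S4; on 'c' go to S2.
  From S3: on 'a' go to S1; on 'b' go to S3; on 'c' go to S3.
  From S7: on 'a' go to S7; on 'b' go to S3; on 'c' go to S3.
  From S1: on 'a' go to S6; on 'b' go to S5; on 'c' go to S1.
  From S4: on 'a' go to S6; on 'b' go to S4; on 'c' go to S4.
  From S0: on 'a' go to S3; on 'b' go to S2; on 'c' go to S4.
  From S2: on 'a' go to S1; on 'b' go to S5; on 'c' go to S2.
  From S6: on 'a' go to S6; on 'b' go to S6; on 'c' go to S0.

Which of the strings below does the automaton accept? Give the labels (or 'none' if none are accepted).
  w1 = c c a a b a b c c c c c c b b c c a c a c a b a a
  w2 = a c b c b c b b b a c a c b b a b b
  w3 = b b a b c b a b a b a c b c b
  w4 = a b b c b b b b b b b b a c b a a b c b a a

w4

w1: S5 → S2 → S2 → S1 → S6 → S6 → S6 → S6 → S0 → S4 → S4 → S4 → S4 → S4 → S4 → S4 → S4 → S4 → S6 → S0 → S3 → S3 → S1 → S5 → S7 → S7  → end S7, rejected
w2: S5 → S7 → S3 → S3 → S3 → S3 → S3 → S3 → S3 → S3 → S1 → S1 → S6 → S0 → S2 → S5 → S7 → S3 → S3  → end S3, rejected
w3: S5 → S4 → S4 → S6 → S6 → S0 → S2 → S1 → S5 → S7 → S3 → S1 → S1 → S5 → S2 → S5  → end S5, rejected
w4: S5 → S7 → S3 → S3 → S3 → S3 → S3 → S3 → S3 → S3 → S3 → S3 → S3 → S1 → S1 → S5 → S7 → S7 → S3 → S3 → S3 → S1 → S6  → end S6, accepted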